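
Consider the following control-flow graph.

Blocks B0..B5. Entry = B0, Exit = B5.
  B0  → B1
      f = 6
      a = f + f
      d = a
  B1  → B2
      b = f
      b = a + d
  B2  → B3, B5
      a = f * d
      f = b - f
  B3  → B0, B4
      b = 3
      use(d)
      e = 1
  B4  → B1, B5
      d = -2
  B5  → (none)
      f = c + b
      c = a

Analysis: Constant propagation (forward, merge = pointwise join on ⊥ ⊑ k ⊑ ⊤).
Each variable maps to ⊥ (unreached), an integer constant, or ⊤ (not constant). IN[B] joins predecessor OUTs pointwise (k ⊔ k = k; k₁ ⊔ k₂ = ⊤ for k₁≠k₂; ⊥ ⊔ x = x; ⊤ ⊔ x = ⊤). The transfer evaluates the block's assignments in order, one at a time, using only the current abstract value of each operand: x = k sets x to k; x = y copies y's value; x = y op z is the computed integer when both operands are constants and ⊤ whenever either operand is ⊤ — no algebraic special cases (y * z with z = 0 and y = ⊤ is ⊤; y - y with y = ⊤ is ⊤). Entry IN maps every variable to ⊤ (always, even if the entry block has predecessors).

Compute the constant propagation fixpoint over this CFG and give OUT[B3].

Per-block solution:
  B0:  IN=(all ⊤)  OUT={a:12, d:12, f:6; rest ⊤}
  B1:  IN=(all ⊤)  OUT=(all ⊤)
  B2:  IN=(all ⊤)  OUT=(all ⊤)
  B3:  IN=(all ⊤)  OUT={b:3, e:1; rest ⊤}
  B4:  IN={b:3, e:1; rest ⊤}  OUT={b:3, d:-2, e:1; rest ⊤}
  B5:  IN=(all ⊤)  OUT=(all ⊤)

Merge at B3: IN[B3] = OUT[B2] = {a: ⊤, b: ⊤, c: ⊤, d: ⊤, e: ⊤, f: ⊤}
Applying B3's transfer function to that IN value gives OUT[B3] (row B3 above).

Answer: {a: ⊤, b: 3, c: ⊤, d: ⊤, e: 1, f: ⊤}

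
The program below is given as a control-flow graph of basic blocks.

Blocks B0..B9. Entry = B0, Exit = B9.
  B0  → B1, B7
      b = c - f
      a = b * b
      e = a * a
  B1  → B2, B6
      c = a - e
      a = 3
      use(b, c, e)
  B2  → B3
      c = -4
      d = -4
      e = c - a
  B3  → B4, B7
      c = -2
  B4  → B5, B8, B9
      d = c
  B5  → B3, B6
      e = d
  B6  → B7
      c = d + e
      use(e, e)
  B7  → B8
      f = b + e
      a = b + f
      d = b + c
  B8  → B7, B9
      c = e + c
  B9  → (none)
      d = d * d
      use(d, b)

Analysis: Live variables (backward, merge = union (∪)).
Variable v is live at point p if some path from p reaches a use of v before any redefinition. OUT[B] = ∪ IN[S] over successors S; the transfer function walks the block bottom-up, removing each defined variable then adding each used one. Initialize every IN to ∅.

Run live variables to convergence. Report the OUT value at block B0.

Answer: {a, b, c, d, e}

Trace:
Per-block solution:
  B0:  IN={c, d, f}  OUT={a, b, c, d, e}
  B1:  IN={a, b, d, e}  OUT={a, b, d, e}
  B2:  IN={a, b}  OUT={b, e}
  B3:  IN={b, e}  OUT={b, c, e}
  B4:  IN={b, c, e}  OUT={b, c, d, e}
  B5:  IN={b, d}  OUT={b, d, e}
  B6:  IN={b, d, e}  OUT={b, c, e}
  B7:  IN={b, c, e}  OUT={b, c, d, e}
  B8:  IN={b, c, d, e}  OUT={b, c, d, e}
  B9:  IN={b, d}  OUT={}

Merge at B0: OUT[B0] = IN[B1] ⊔ IN[B7] = {a, b, c, d, e}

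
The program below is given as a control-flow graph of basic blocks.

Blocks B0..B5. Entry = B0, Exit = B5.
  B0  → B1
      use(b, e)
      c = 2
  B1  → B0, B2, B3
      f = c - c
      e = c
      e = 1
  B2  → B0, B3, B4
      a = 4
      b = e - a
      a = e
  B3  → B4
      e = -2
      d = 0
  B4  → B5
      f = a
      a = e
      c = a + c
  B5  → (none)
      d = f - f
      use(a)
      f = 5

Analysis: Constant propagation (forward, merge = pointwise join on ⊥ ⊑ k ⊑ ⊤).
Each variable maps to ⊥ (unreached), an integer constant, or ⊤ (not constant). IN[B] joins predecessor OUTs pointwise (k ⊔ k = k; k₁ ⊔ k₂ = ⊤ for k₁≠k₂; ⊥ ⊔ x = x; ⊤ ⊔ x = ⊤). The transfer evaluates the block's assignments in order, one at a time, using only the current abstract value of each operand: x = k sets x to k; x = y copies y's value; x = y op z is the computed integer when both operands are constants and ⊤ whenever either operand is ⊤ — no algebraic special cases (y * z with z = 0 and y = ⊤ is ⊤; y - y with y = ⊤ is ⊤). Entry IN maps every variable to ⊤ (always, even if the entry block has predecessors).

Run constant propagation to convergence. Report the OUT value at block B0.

Answer: {a: ⊤, b: ⊤, c: 2, d: ⊤, e: ⊤, f: ⊤}

Derivation:
Per-block solution:
  B0:   IN=(all ⊤)   OUT={c:2; rest ⊤}
  B1:   IN={c:2; rest ⊤}   OUT={c:2, e:1, f:0; rest ⊤}
  B2:   IN={c:2, e:1, f:0; rest ⊤}   OUT={a:1, b:-3, c:2, e:1, f:0; rest ⊤}
  B3:   IN={c:2, e:1, f:0; rest ⊤}   OUT={c:2, d:0, e:-2, f:0; rest ⊤}
  B4:   IN={c:2, f:0; rest ⊤}   OUT=(all ⊤)
  B5:   IN=(all ⊤)   OUT={f:5; rest ⊤}

Merge at B0 (entry node, so the boundary value (all ⊤) is joined with the incoming edge(s)): IN[B0] = (all ⊤) ⊔ OUT[B1] ⊔ OUT[B2] = {a: ⊤, b: ⊤, c: ⊤, d: ⊤, e: ⊤, f: ⊤}
Applying B0's transfer function to that IN value gives OUT[B0] (row B0 above).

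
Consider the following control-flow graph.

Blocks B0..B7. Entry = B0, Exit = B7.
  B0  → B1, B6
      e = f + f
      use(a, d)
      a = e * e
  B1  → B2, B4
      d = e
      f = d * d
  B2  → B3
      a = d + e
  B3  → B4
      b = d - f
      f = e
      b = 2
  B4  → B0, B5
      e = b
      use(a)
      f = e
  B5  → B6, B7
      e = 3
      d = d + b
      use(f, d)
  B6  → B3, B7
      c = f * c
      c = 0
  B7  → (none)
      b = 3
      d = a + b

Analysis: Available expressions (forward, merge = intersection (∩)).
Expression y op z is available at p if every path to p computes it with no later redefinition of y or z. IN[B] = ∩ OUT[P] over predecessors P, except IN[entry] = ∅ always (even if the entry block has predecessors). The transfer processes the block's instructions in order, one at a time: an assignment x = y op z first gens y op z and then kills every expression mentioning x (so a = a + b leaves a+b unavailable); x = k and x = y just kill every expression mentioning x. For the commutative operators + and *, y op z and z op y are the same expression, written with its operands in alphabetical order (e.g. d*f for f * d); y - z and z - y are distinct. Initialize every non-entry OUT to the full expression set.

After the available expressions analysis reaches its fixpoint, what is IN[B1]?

Per-block solution:
  B0:   IN={}   OUT={e*e, f+f}
  B1:   IN={e*e, f+f}   OUT={d*d, e*e}
  B2:   IN={d*d, e*e}   OUT={d*d, d+e, e*e}
  B3:   IN={}   OUT={}
  B4:   IN={}   OUT={}
  B5:   IN={}   OUT={}
  B6:   IN={}   OUT={}
  B7:   IN={}   OUT={a+b}

Merge at B1: IN[B1] = OUT[B0] = {e*e, f+f}

Answer: {e*e, f+f}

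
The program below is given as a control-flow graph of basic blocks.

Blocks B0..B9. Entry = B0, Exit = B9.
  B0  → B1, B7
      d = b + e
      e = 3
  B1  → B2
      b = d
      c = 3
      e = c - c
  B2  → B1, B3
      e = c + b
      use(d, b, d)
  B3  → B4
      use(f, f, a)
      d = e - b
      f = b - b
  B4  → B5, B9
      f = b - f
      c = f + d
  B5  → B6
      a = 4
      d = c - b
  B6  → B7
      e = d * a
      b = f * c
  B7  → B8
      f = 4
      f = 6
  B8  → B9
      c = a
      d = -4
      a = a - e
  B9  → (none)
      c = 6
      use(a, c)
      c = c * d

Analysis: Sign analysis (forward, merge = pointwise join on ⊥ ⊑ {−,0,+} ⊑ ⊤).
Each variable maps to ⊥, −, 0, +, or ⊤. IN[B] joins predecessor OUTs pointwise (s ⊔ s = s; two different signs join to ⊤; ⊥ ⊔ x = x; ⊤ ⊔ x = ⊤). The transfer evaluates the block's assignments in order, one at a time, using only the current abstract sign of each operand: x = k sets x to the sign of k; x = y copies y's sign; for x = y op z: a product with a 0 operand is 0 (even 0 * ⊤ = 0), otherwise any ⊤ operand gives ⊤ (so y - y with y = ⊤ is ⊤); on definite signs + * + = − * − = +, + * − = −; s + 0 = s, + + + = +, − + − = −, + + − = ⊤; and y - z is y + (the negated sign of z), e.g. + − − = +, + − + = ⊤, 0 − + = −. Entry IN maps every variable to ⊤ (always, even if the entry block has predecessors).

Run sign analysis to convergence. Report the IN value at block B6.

Converged values:
  B0: | IN=(all ⊤) | OUT={e:+; rest ⊤}
  B1: | IN=(all ⊤) | OUT={c:+; rest ⊤}
  B2: | IN={c:+; rest ⊤} | OUT={c:+; rest ⊤}
  B3: | IN={c:+; rest ⊤} | OUT={c:+; rest ⊤}
  B4: | IN={c:+; rest ⊤} | OUT=(all ⊤)
  B5: | IN=(all ⊤) | OUT={a:+; rest ⊤}
  B6: | IN={a:+; rest ⊤} | OUT={a:+; rest ⊤}
  B7: | IN=(all ⊤) | OUT={f:+; rest ⊤}
  B8: | IN={f:+; rest ⊤} | OUT={d:-, f:+; rest ⊤}
  B9: | IN=(all ⊤) | OUT=(all ⊤)

Merge at B6: IN[B6] = OUT[B5] = {a: +, b: ⊤, c: ⊤, d: ⊤, e: ⊤, f: ⊤}

Answer: {a: +, b: ⊤, c: ⊤, d: ⊤, e: ⊤, f: ⊤}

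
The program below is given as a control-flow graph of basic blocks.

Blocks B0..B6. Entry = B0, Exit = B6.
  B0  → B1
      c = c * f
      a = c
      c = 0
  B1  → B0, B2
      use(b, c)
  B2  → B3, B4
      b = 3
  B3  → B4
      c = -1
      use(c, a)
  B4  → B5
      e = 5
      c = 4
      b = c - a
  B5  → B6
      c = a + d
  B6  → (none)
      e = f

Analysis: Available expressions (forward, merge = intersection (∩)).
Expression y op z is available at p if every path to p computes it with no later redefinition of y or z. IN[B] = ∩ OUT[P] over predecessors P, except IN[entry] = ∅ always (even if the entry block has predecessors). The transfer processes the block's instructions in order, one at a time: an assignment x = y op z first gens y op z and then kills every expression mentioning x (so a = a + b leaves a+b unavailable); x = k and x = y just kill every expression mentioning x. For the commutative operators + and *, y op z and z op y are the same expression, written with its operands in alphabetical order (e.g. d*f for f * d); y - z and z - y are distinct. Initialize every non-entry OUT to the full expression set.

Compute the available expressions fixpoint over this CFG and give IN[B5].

Per-block solution:
  B0:   IN={}   OUT={}
  B1:   IN={}   OUT={}
  B2:   IN={}   OUT={}
  B3:   IN={}   OUT={}
  B4:   IN={}   OUT={c-a}
  B5:   IN={c-a}   OUT={a+d}
  B6:   IN={a+d}   OUT={a+d}

Merge at B5: IN[B5] = OUT[B4] = {c-a}

Answer: {c-a}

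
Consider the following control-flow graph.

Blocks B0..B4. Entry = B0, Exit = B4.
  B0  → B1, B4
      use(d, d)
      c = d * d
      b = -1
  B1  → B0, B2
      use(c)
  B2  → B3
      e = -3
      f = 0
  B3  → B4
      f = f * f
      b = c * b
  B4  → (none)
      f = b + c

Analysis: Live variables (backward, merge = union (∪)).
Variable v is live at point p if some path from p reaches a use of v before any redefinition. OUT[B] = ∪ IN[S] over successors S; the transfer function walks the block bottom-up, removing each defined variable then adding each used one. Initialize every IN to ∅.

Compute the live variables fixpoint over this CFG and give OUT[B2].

Answer: {b, c, f}

Trace:
Per-block solution:
  B0:  IN={d}  OUT={b, c, d}
  B1:  IN={b, c, d}  OUT={b, c, d}
  B2:  IN={b, c}  OUT={b, c, f}
  B3:  IN={b, c, f}  OUT={b, c}
  B4:  IN={b, c}  OUT={}

Merge at B2: OUT[B2] = IN[B3] = {b, c, f}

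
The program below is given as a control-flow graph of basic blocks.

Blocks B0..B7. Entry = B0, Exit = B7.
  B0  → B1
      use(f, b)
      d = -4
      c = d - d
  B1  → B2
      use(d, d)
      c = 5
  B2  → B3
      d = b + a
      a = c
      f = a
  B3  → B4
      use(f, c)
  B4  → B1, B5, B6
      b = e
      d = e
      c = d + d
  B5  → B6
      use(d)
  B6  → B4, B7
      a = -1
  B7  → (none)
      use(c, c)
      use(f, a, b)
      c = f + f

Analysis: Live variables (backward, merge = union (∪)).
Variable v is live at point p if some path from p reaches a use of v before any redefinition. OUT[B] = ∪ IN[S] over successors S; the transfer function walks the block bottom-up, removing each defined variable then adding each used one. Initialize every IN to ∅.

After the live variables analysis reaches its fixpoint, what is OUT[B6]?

Answer: {a, b, c, e, f}

Trace:
Fixpoint table:
  B0: | IN={a, b, e, f} | OUT={a, b, d, e}
  B1: | IN={a, b, d, e} | OUT={a, b, c, e}
  B2: | IN={a, b, c, e} | OUT={a, c, e, f}
  B3: | IN={a, c, e, f} | OUT={a, e, f}
  B4: | IN={a, e, f} | OUT={a, b, c, d, e, f}
  B5: | IN={b, c, d, e, f} | OUT={b, c, e, f}
  B6: | IN={b, c, e, f} | OUT={a, b, c, e, f}
  B7: | IN={a, b, c, f} | OUT={}

Merge at B6: OUT[B6] = IN[B4] ⊔ IN[B7] = {a, b, c, e, f}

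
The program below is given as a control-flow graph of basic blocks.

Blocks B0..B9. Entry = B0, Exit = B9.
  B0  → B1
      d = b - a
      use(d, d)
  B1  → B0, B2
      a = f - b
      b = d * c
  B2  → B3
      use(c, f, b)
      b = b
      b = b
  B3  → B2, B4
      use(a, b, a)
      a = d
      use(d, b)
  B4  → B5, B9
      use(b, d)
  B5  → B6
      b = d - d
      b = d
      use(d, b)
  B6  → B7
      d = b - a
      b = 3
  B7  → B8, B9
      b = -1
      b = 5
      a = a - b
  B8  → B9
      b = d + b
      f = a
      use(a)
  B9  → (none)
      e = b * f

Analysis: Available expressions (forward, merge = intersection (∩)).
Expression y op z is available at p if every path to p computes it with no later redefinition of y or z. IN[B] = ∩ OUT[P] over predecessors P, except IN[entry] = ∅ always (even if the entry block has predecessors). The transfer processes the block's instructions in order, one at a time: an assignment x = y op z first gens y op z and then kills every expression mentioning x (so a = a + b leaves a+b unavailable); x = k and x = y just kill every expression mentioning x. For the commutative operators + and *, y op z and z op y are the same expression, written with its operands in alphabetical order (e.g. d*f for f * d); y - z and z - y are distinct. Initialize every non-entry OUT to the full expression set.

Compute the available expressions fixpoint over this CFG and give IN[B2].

Per-block solution:
  B0:  IN={}  OUT={b-a}
  B1:  IN={b-a}  OUT={c*d}
  B2:  IN={c*d}  OUT={c*d}
  B3:  IN={c*d}  OUT={c*d}
  B4:  IN={c*d}  OUT={c*d}
  B5:  IN={c*d}  OUT={c*d, d-d}
  B6:  IN={c*d, d-d}  OUT={}
  B7:  IN={}  OUT={}
  B8:  IN={}  OUT={}
  B9:  IN={}  OUT={b*f}

Merge at B2: IN[B2] = OUT[B1] ∩ OUT[B3] = {c*d}

Answer: {c*d}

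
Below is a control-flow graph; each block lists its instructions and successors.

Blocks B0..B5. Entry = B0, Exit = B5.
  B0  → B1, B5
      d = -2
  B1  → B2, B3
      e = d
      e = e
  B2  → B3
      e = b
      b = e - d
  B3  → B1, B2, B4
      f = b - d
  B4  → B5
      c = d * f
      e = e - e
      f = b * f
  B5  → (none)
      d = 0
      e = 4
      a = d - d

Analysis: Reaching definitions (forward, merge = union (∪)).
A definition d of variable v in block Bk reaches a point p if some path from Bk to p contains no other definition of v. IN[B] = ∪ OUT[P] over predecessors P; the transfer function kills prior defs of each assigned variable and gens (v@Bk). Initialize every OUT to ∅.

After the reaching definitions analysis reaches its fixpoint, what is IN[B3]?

Converged values:
  B0:   IN={}   OUT={d@B0}
  B1:   IN={b@B2, d@B0, e@B1, e@B2, f@B3}   OUT={b@B2, d@B0, e@B1, f@B3}
  B2:   IN={b@B2, d@B0, e@B1, e@B2, f@B3}   OUT={b@B2, d@B0, e@B2, f@B3}
  B3:   IN={b@B2, d@B0, e@B1, e@B2, f@B3}   OUT={b@B2, d@B0, e@B1, e@B2, f@B3}
  B4:   IN={b@B2, d@B0, e@B1, e@B2, f@B3}   OUT={b@B2, c@B4, d@B0, e@B4, f@B4}
  B5:   IN={b@B2, c@B4, d@B0, e@B4, f@B4}   OUT={a@B5, b@B2, c@B4, d@B5, e@B5, f@B4}

Merge at B3: IN[B3] = OUT[B1] ⊔ OUT[B2] = {b@B2, d@B0, e@B1, e@B2, f@B3}

Answer: {b@B2, d@B0, e@B1, e@B2, f@B3}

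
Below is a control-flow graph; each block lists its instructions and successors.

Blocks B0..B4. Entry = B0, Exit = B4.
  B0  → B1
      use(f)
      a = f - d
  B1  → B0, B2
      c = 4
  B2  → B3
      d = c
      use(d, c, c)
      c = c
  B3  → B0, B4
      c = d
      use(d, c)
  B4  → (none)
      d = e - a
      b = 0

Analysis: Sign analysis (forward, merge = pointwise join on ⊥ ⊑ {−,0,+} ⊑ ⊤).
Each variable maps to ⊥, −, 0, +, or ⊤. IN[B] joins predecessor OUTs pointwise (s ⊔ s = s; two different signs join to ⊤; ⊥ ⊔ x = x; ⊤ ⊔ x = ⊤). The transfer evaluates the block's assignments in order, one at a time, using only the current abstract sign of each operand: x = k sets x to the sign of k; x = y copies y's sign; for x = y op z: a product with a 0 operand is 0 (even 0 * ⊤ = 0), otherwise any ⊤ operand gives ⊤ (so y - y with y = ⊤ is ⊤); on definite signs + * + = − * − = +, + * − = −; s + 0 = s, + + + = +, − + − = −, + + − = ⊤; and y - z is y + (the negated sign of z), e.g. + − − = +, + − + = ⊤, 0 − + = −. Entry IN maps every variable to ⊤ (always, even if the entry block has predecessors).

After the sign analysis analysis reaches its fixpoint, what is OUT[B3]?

Per-block solution:
  B0:   IN=(all ⊤)   OUT=(all ⊤)
  B1:   IN=(all ⊤)   OUT={c:+; rest ⊤}
  B2:   IN={c:+; rest ⊤}   OUT={c:+, d:+; rest ⊤}
  B3:   IN={c:+, d:+; rest ⊤}   OUT={c:+, d:+; rest ⊤}
  B4:   IN={c:+, d:+; rest ⊤}   OUT={b:0, c:+; rest ⊤}

Merge at B3: IN[B3] = OUT[B2] = {a: ⊤, b: ⊤, c: +, d: +, e: ⊤, f: ⊤}
Applying B3's transfer function to that IN value gives OUT[B3] (row B3 above).

Answer: {a: ⊤, b: ⊤, c: +, d: +, e: ⊤, f: ⊤}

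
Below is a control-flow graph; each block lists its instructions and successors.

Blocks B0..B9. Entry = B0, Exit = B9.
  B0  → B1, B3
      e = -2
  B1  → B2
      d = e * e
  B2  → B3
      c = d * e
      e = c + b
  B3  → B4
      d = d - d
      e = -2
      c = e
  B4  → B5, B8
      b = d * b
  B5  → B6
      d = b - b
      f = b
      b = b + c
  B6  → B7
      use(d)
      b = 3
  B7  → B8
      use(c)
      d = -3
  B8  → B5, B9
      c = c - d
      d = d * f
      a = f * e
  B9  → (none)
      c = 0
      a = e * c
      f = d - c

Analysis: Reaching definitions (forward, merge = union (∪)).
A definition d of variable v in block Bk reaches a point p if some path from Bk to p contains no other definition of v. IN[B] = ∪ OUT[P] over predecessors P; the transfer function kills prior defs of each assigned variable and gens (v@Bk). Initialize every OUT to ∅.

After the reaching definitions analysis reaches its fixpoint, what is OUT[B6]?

Answer: {a@B8, b@B6, c@B3, c@B8, d@B5, e@B3, f@B5}

Trace:
Per-block solution:
  B0:  IN={}  OUT={e@B0}
  B1:  IN={e@B0}  OUT={d@B1, e@B0}
  B2:  IN={d@B1, e@B0}  OUT={c@B2, d@B1, e@B2}
  B3:  IN={c@B2, d@B1, e@B0, e@B2}  OUT={c@B3, d@B3, e@B3}
  B4:  IN={c@B3, d@B3, e@B3}  OUT={b@B4, c@B3, d@B3, e@B3}
  B5:  IN={a@B8, b@B4, b@B6, c@B3, c@B8, d@B3, d@B8, e@B3, f@B5}  OUT={a@B8, b@B5, c@B3, c@B8, d@B5, e@B3, f@B5}
  B6:  IN={a@B8, b@B5, c@B3, c@B8, d@B5, e@B3, f@B5}  OUT={a@B8, b@B6, c@B3, c@B8, d@B5, e@B3, f@B5}
  B7:  IN={a@B8, b@B6, c@B3, c@B8, d@B5, e@B3, f@B5}  OUT={a@B8, b@B6, c@B3, c@B8, d@B7, e@B3, f@B5}
  B8:  IN={a@B8, b@B4, b@B6, c@B3, c@B8, d@B3, d@B7, e@B3, f@B5}  OUT={a@B8, b@B4, b@B6, c@B8, d@B8, e@B3, f@B5}
  B9:  IN={a@B8, b@B4, b@B6, c@B8, d@B8, e@B3, f@B5}  OUT={a@B9, b@B4, b@B6, c@B9, d@B8, e@B3, f@B9}

Merge at B6: IN[B6] = OUT[B5] = {a@B8, b@B5, c@B3, c@B8, d@B5, e@B3, f@B5}
Applying B6's transfer function to that IN value gives OUT[B6] (row B6 above).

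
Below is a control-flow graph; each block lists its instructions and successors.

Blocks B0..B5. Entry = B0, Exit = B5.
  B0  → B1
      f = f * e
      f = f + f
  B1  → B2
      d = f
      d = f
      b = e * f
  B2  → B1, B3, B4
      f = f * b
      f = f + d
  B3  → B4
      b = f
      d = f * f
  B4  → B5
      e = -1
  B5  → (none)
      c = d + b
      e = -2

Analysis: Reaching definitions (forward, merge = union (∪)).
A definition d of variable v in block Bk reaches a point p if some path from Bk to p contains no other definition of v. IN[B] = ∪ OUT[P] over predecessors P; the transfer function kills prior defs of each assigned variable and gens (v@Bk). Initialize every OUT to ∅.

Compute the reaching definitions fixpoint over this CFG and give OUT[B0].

Answer: {f@B0}

Working:
Converged values:
  B0: | IN={} | OUT={f@B0}
  B1: | IN={b@B1, d@B1, f@B0, f@B2} | OUT={b@B1, d@B1, f@B0, f@B2}
  B2: | IN={b@B1, d@B1, f@B0, f@B2} | OUT={b@B1, d@B1, f@B2}
  B3: | IN={b@B1, d@B1, f@B2} | OUT={b@B3, d@B3, f@B2}
  B4: | IN={b@B1, b@B3, d@B1, d@B3, f@B2} | OUT={b@B1, b@B3, d@B1, d@B3, e@B4, f@B2}
  B5: | IN={b@B1, b@B3, d@B1, d@B3, e@B4, f@B2} | OUT={b@B1, b@B3, c@B5, d@B1, d@B3, e@B5, f@B2}

B0 is the boundary node: IN[B0] = {}
Applying B0's transfer function to that IN value gives OUT[B0] (row B0 above).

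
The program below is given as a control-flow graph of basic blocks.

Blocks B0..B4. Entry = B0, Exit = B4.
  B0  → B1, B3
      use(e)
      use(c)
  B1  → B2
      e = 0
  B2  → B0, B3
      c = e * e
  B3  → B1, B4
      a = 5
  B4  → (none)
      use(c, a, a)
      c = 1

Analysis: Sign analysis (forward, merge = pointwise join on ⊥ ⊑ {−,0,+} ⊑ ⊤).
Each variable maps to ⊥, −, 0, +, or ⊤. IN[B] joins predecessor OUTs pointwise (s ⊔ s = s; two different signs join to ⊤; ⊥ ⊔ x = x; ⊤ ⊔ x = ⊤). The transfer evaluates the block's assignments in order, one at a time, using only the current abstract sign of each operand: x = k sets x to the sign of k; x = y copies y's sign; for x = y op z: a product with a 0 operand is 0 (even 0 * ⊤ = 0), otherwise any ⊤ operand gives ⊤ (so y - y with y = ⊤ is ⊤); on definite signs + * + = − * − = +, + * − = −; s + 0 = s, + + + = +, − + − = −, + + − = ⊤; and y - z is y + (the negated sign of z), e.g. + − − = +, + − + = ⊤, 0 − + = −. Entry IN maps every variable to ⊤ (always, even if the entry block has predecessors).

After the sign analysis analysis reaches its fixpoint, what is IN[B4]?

Answer: {a: +, b: ⊤, c: ⊤, d: ⊤, e: ⊤, f: ⊤}

Derivation:
Per-block solution:
  B0:  IN=(all ⊤)  OUT=(all ⊤)
  B1:  IN=(all ⊤)  OUT={e:0; rest ⊤}
  B2:  IN={e:0; rest ⊤}  OUT={c:0, e:0; rest ⊤}
  B3:  IN=(all ⊤)  OUT={a:+; rest ⊤}
  B4:  IN={a:+; rest ⊤}  OUT={a:+, c:+; rest ⊤}

Merge at B4: IN[B4] = OUT[B3] = {a: +, b: ⊤, c: ⊤, d: ⊤, e: ⊤, f: ⊤}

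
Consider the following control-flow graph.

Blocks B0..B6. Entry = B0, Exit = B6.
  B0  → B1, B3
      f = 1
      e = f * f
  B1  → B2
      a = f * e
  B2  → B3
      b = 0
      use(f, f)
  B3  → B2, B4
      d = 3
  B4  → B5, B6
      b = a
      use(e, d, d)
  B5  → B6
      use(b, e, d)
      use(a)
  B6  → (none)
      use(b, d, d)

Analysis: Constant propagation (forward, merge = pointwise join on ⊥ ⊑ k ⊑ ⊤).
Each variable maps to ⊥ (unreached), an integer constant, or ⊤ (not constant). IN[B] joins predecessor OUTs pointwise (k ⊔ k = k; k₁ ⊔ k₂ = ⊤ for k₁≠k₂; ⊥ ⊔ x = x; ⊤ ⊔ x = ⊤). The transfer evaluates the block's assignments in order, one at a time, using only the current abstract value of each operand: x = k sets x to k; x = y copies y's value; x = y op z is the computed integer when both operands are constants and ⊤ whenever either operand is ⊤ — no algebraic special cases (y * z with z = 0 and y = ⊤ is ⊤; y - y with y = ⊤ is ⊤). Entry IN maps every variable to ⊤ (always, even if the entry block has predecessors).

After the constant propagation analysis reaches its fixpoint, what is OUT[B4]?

Per-block solution:
  B0:  IN=(all ⊤)  OUT={e:1, f:1; rest ⊤}
  B1:  IN={e:1, f:1; rest ⊤}  OUT={a:1, e:1, f:1; rest ⊤}
  B2:  IN={e:1, f:1; rest ⊤}  OUT={b:0, e:1, f:1; rest ⊤}
  B3:  IN={e:1, f:1; rest ⊤}  OUT={d:3, e:1, f:1; rest ⊤}
  B4:  IN={d:3, e:1, f:1; rest ⊤}  OUT={d:3, e:1, f:1; rest ⊤}
  B5:  IN={d:3, e:1, f:1; rest ⊤}  OUT={d:3, e:1, f:1; rest ⊤}
  B6:  IN={d:3, e:1, f:1; rest ⊤}  OUT={d:3, e:1, f:1; rest ⊤}

Merge at B4: IN[B4] = OUT[B3] = {a: ⊤, b: ⊤, c: ⊤, d: 3, e: 1, f: 1}
Applying B4's transfer function to that IN value gives OUT[B4] (row B4 above).

Answer: {a: ⊤, b: ⊤, c: ⊤, d: 3, e: 1, f: 1}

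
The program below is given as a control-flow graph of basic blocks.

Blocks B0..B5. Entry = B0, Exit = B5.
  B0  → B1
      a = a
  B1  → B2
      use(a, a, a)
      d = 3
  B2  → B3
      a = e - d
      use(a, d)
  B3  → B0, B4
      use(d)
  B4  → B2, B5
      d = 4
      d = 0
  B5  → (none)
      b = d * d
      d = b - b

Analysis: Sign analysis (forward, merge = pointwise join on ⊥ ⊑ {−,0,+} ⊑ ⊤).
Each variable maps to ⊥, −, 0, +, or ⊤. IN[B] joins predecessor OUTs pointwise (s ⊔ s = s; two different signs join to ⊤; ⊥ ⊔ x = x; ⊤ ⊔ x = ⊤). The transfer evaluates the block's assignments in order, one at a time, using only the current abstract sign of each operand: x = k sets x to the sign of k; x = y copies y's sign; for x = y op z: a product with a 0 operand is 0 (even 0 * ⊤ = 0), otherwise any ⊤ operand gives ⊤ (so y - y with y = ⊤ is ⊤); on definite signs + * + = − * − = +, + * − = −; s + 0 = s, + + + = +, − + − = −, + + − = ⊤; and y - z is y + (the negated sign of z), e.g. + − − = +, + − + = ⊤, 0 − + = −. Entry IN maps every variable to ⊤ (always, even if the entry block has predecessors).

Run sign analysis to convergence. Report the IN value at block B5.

Answer: {a: ⊤, b: ⊤, c: ⊤, d: 0, e: ⊤, f: ⊤}

Working:
Per-block solution:
  B0:   IN=(all ⊤)   OUT=(all ⊤)
  B1:   IN=(all ⊤)   OUT={d:+; rest ⊤}
  B2:   IN=(all ⊤)   OUT=(all ⊤)
  B3:   IN=(all ⊤)   OUT=(all ⊤)
  B4:   IN=(all ⊤)   OUT={d:0; rest ⊤}
  B5:   IN={d:0; rest ⊤}   OUT={b:0, d:0; rest ⊤}

Merge at B5: IN[B5] = OUT[B4] = {a: ⊤, b: ⊤, c: ⊤, d: 0, e: ⊤, f: ⊤}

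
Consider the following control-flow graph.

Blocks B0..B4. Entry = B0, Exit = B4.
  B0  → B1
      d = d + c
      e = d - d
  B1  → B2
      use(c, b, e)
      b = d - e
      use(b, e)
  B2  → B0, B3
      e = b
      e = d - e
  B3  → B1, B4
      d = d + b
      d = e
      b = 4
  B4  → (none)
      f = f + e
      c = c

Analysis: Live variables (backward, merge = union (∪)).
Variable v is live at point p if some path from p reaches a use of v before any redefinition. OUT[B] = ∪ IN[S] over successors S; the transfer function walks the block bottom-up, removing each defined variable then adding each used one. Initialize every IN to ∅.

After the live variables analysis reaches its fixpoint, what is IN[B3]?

Answer: {b, c, d, e, f}

Derivation:
Converged values:
  B0: | IN={b, c, d, f} | OUT={b, c, d, e, f}
  B1: | IN={b, c, d, e, f} | OUT={b, c, d, f}
  B2: | IN={b, c, d, f} | OUT={b, c, d, e, f}
  B3: | IN={b, c, d, e, f} | OUT={b, c, d, e, f}
  B4: | IN={c, e, f} | OUT={}

Merge at B3: OUT[B3] = IN[B1] ⊔ IN[B4] = {b, c, d, e, f}
Applying B3's transfer function to that OUT value gives IN[B3] (row B3 above).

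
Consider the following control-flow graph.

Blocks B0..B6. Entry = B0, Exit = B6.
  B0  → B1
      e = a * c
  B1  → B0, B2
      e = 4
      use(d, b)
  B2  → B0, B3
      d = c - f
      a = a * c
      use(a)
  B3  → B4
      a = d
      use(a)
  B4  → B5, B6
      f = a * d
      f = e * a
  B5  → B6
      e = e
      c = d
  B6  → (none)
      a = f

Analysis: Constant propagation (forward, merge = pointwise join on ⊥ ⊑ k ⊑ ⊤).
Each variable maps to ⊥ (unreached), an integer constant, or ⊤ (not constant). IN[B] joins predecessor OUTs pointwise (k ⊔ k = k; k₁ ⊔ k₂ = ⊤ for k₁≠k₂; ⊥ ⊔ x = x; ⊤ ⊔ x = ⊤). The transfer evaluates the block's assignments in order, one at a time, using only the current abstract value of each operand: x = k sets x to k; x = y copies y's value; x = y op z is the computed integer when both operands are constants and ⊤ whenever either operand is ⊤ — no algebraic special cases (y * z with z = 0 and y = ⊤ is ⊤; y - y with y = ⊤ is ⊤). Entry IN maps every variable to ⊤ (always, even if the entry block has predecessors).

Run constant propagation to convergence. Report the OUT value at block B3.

Answer: {a: ⊤, b: ⊤, c: ⊤, d: ⊤, e: 4, f: ⊤}

Trace:
Fixpoint table:
  B0:  IN=(all ⊤)  OUT=(all ⊤)
  B1:  IN=(all ⊤)  OUT={e:4; rest ⊤}
  B2:  IN={e:4; rest ⊤}  OUT={e:4; rest ⊤}
  B3:  IN={e:4; rest ⊤}  OUT={e:4; rest ⊤}
  B4:  IN={e:4; rest ⊤}  OUT={e:4; rest ⊤}
  B5:  IN={e:4; rest ⊤}  OUT={e:4; rest ⊤}
  B6:  IN={e:4; rest ⊤}  OUT={e:4; rest ⊤}

Merge at B3: IN[B3] = OUT[B2] = {a: ⊤, b: ⊤, c: ⊤, d: ⊤, e: 4, f: ⊤}
Applying B3's transfer function to that IN value gives OUT[B3] (row B3 above).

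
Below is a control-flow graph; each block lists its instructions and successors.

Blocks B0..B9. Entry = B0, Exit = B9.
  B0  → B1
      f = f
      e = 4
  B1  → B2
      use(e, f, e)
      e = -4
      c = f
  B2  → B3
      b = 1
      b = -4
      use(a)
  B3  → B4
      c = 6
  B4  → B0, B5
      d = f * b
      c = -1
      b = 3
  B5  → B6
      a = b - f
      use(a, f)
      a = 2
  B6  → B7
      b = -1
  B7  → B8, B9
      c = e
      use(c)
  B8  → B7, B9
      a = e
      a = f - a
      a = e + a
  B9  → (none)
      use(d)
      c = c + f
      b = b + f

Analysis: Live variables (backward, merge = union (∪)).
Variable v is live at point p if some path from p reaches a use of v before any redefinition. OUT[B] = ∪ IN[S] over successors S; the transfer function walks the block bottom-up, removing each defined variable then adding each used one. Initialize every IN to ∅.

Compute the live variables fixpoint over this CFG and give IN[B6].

Answer: {d, e, f}

Trace:
Fixpoint table:
  B0:  IN={a, f}  OUT={a, e, f}
  B1:  IN={a, e, f}  OUT={a, e, f}
  B2:  IN={a, e, f}  OUT={a, b, e, f}
  B3:  IN={a, b, e, f}  OUT={a, b, e, f}
  B4:  IN={a, b, e, f}  OUT={a, b, d, e, f}
  B5:  IN={b, d, e, f}  OUT={d, e, f}
  B6:  IN={d, e, f}  OUT={b, d, e, f}
  B7:  IN={b, d, e, f}  OUT={b, c, d, e, f}
  B8:  IN={b, c, d, e, f}  OUT={b, c, d, e, f}
  B9:  IN={b, c, d, f}  OUT={}

Merge at B6: OUT[B6] = IN[B7] = {b, d, e, f}
Applying B6's transfer function to that OUT value gives IN[B6] (row B6 above).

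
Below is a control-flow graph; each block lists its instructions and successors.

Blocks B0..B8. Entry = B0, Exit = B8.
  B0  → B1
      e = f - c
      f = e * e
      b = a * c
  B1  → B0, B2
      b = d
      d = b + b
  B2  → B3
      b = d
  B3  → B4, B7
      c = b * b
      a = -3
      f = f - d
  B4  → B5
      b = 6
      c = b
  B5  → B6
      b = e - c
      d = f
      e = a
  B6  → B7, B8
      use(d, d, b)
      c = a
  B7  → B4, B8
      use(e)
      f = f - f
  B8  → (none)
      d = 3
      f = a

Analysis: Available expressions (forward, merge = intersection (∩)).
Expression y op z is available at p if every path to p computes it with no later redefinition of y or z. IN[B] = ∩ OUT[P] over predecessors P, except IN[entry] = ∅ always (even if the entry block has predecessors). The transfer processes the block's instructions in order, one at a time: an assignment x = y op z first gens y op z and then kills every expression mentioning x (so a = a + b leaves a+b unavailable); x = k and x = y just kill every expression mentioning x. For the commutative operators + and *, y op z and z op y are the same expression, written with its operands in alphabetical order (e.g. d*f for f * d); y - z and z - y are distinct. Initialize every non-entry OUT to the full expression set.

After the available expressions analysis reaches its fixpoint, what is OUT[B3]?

Converged values:
  B0:   IN={}   OUT={a*c, e*e}
  B1:   IN={a*c, e*e}   OUT={a*c, b+b, e*e}
  B2:   IN={a*c, b+b, e*e}   OUT={a*c, e*e}
  B3:   IN={a*c, e*e}   OUT={b*b, e*e}
  B4:   IN={}   OUT={}
  B5:   IN={}   OUT={}
  B6:   IN={}   OUT={}
  B7:   IN={}   OUT={}
  B8:   IN={}   OUT={}

Merge at B3: IN[B3] = OUT[B2] = {a*c, e*e}
Applying B3's transfer function to that IN value gives OUT[B3] (row B3 above).

Answer: {b*b, e*e}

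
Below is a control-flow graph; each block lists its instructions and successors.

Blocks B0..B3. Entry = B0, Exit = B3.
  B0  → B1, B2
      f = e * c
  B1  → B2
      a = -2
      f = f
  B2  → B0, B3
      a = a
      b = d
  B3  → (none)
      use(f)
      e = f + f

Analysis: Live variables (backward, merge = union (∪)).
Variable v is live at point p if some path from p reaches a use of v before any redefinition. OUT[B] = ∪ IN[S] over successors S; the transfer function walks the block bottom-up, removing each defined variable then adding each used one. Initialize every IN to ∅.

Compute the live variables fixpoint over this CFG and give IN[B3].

Answer: {f}

Trace:
Per-block solution:
  B0:   IN={a, c, d, e}   OUT={a, c, d, e, f}
  B1:   IN={c, d, e, f}   OUT={a, c, d, e, f}
  B2:   IN={a, c, d, e, f}   OUT={a, c, d, e, f}
  B3:   IN={f}   OUT={}

B3 is the boundary node: OUT[B3] = {}
Applying B3's transfer function to that OUT value gives IN[B3] (row B3 above).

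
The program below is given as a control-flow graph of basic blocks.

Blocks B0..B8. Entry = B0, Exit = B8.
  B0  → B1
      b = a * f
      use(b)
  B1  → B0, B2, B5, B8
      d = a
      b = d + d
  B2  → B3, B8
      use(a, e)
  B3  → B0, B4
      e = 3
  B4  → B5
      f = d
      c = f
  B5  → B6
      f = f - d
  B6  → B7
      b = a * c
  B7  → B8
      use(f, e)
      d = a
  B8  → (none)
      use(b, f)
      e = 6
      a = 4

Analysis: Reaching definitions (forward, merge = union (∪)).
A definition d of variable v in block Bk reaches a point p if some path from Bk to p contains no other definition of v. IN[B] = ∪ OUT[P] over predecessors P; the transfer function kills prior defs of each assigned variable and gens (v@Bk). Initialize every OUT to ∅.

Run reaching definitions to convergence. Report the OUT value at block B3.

Fixpoint table:
  B0: | IN={b@B1, d@B1, e@B3} | OUT={b@B0, d@B1, e@B3}
  B1: | IN={b@B0, d@B1, e@B3} | OUT={b@B1, d@B1, e@B3}
  B2: | IN={b@B1, d@B1, e@B3} | OUT={b@B1, d@B1, e@B3}
  B3: | IN={b@B1, d@B1, e@B3} | OUT={b@B1, d@B1, e@B3}
  B4: | IN={b@B1, d@B1, e@B3} | OUT={b@B1, c@B4, d@B1, e@B3, f@B4}
  B5: | IN={b@B1, c@B4, d@B1, e@B3, f@B4} | OUT={b@B1, c@B4, d@B1, e@B3, f@B5}
  B6: | IN={b@B1, c@B4, d@B1, e@B3, f@B5} | OUT={b@B6, c@B4, d@B1, e@B3, f@B5}
  B7: | IN={b@B6, c@B4, d@B1, e@B3, f@B5} | OUT={b@B6, c@B4, d@B7, e@B3, f@B5}
  B8: | IN={b@B1, b@B6, c@B4, d@B1, d@B7, e@B3, f@B5} | OUT={a@B8, b@B1, b@B6, c@B4, d@B1, d@B7, e@B8, f@B5}

Merge at B3: IN[B3] = OUT[B2] = {b@B1, d@B1, e@B3}
Applying B3's transfer function to that IN value gives OUT[B3] (row B3 above).

Answer: {b@B1, d@B1, e@B3}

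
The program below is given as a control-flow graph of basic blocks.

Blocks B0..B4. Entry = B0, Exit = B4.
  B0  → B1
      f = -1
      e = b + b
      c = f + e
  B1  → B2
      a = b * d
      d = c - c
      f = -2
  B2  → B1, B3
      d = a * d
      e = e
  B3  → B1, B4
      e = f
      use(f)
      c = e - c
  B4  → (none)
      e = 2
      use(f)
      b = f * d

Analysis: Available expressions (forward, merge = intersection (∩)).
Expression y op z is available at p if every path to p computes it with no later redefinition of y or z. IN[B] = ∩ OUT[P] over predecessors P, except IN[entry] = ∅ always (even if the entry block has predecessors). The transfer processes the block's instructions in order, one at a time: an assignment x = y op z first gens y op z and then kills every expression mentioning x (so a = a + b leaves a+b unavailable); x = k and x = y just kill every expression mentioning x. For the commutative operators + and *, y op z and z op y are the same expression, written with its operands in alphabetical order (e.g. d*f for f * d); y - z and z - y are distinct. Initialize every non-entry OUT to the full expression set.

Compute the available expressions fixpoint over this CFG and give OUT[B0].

Fixpoint table:
  B0: | IN={} | OUT={b+b, e+f}
  B1: | IN={b+b} | OUT={b+b, c-c}
  B2: | IN={b+b, c-c} | OUT={b+b, c-c}
  B3: | IN={b+b, c-c} | OUT={b+b}
  B4: | IN={b+b} | OUT={d*f}

B0 is the boundary node: IN[B0] = {}
Applying B0's transfer function to that IN value gives OUT[B0] (row B0 above).

Answer: {b+b, e+f}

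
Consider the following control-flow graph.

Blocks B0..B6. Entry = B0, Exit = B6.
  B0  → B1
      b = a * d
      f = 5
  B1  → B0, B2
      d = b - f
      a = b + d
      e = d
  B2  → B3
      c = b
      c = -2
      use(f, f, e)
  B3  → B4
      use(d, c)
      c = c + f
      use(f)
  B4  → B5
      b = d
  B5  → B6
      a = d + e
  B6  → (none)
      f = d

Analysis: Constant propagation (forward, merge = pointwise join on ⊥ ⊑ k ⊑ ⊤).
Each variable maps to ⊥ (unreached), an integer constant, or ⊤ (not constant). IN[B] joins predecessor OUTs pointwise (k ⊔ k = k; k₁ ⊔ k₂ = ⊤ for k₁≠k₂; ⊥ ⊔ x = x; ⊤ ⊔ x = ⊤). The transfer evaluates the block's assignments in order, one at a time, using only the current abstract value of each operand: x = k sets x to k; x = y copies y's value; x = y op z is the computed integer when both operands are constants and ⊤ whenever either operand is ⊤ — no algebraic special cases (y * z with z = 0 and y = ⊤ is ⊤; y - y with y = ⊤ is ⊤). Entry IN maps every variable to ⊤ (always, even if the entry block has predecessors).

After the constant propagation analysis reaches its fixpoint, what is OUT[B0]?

Converged values:
  B0: | IN=(all ⊤) | OUT={f:5; rest ⊤}
  B1: | IN={f:5; rest ⊤} | OUT={f:5; rest ⊤}
  B2: | IN={f:5; rest ⊤} | OUT={c:-2, f:5; rest ⊤}
  B3: | IN={c:-2, f:5; rest ⊤} | OUT={c:3, f:5; rest ⊤}
  B4: | IN={c:3, f:5; rest ⊤} | OUT={c:3, f:5; rest ⊤}
  B5: | IN={c:3, f:5; rest ⊤} | OUT={c:3, f:5; rest ⊤}
  B6: | IN={c:3, f:5; rest ⊤} | OUT={c:3; rest ⊤}

Merge at B0 (entry node, so the boundary value (all ⊤) is joined with the incoming edge(s)): IN[B0] = (all ⊤) ⊔ OUT[B1] = {a: ⊤, b: ⊤, c: ⊤, d: ⊤, e: ⊤, f: ⊤}
Applying B0's transfer function to that IN value gives OUT[B0] (row B0 above).

Answer: {a: ⊤, b: ⊤, c: ⊤, d: ⊤, e: ⊤, f: 5}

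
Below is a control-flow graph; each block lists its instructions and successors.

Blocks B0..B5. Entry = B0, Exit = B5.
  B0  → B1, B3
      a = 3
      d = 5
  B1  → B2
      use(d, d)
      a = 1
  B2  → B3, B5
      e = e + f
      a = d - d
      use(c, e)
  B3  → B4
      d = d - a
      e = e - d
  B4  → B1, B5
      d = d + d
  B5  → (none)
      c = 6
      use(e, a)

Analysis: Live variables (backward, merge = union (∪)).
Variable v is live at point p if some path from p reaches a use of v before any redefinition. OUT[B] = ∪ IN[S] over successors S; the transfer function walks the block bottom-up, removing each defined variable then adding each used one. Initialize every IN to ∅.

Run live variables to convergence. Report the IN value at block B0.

Answer: {c, e, f}

Derivation:
Fixpoint table:
  B0:  IN={c, e, f}  OUT={a, c, d, e, f}
  B1:  IN={c, d, e, f}  OUT={c, d, e, f}
  B2:  IN={c, d, e, f}  OUT={a, c, d, e, f}
  B3:  IN={a, c, d, e, f}  OUT={a, c, d, e, f}
  B4:  IN={a, c, d, e, f}  OUT={a, c, d, e, f}
  B5:  IN={a, e}  OUT={}

Merge at B0: OUT[B0] = IN[B1] ⊔ IN[B3] = {a, c, d, e, f}
Applying B0's transfer function to that OUT value gives IN[B0] (row B0 above).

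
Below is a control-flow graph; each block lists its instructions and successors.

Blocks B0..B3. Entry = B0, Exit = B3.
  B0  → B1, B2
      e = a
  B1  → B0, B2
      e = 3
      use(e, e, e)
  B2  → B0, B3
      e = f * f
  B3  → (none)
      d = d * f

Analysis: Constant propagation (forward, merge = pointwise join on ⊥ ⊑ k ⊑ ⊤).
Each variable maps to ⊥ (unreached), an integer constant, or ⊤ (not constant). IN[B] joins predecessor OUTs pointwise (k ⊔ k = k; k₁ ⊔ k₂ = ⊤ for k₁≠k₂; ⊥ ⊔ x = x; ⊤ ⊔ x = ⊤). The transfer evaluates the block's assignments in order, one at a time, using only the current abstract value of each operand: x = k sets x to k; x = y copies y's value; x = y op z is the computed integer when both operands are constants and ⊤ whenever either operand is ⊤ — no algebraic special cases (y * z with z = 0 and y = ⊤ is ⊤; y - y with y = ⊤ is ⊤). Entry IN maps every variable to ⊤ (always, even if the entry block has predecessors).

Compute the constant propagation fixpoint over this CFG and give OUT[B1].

Fixpoint table:
  B0:   IN=(all ⊤)   OUT=(all ⊤)
  B1:   IN=(all ⊤)   OUT={e:3; rest ⊤}
  B2:   IN=(all ⊤)   OUT=(all ⊤)
  B3:   IN=(all ⊤)   OUT=(all ⊤)

Merge at B1: IN[B1] = OUT[B0] = {a: ⊤, b: ⊤, c: ⊤, d: ⊤, e: ⊤, f: ⊤}
Applying B1's transfer function to that IN value gives OUT[B1] (row B1 above).

Answer: {a: ⊤, b: ⊤, c: ⊤, d: ⊤, e: 3, f: ⊤}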